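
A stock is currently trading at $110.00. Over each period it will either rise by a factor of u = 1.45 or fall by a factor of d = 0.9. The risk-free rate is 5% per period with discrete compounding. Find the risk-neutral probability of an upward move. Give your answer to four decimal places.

Risk-neutral probability p = (1 + 0.05 − 0.9)/(1.45 − 0.9) = 0.1500/0.5500 = 0.2727

p = 0.2727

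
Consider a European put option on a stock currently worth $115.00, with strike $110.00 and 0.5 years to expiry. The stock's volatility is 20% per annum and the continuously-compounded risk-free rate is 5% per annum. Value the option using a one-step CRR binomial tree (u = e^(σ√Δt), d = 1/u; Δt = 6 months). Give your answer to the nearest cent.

$4.42

CRR parameters: u = e^(σ√Δt) = e^(0.2·√0.5) = 1.1519, d = 1/u = 0.8681
Per-period rate: rΔt = 0.05·0.5 = 0.025, so R = e^0.025 = 1.0253
Risk-neutral probability p = (e^0.025 − 0.8681)/(1.1519 − 0.8681) = 0.1572/0.2838 = 0.5539
Terminal stock prices: S_u = 132.5, S_d = 99.83
Terminal payoffs (K − S): max(-22.47, 0) = 0, max(10.17, 0) = 10.17
Node 0 (S = 115): V_0 = e^(−0.025)·[0.5539·0.0000 + 0.4461·10.1658] = 4.4229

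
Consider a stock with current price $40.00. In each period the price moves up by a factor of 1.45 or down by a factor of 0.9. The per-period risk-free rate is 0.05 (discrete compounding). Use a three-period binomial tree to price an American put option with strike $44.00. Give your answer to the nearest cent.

Risk-neutral probability p = (1 + 0.05 − 0.9)/(1.45 − 0.9) = 0.1500/0.5500 = 0.2727
Terminal stock prices: S_uuu = 121.9, S_uud = 75.69, S_udd = 46.98, S_ddd = 29.16
Terminal payoffs (K − S): max(-77.94, 0) = 0, max(-31.69, 0) = 0, max(-2.98, 0) = 0, max(14.84, 0) = 14.84
Node uu (S = 84.1): continuation = 1/1.05·[0.2727·0.0000 + 0.7273·0.0000] = 0.0000; exercise value = 0.0000 ≤ continuation, so V_uu = 0.0000
Node ud (S = 52.2): continuation = 1/1.05·[0.2727·0.0000 + 0.7273·0.0000] = 0.0000; exercise value = 0.0000 ≤ continuation, so V_ud = 0.0000
Node dd (S = 32.4): continuation = 1/1.05·[0.2727·0.0000 + 0.7273·14.8400] = 10.2788; exercise value = 11.6000 > continuation, so V_dd = 11.6000 (exercise)
Node u (S = 58): continuation = 1/1.05·[0.2727·0.0000 + 0.7273·0.0000] = 0.0000; exercise value = 0.0000 ≤ continuation, so V_u = 0.0000
Node d (S = 36): continuation = 1/1.05·[0.2727·0.0000 + 0.7273·11.6000] = 8.0346; exercise value = 8.0000 ≤ continuation, so V_d = 8.0346
Node 0 (S = 40): continuation = 1/1.05·[0.2727·0.0000 + 0.7273·8.0346] = 5.5651; exercise value = 4.0000 ≤ continuation, so V_0 = 5.5651

$5.57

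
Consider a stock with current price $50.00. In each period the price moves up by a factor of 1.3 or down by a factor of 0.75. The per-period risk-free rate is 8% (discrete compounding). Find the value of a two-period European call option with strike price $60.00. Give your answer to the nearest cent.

$7.56

Risk-neutral probability p = (1 + 0.08 − 0.75)/(1.3 − 0.75) = 0.3300/0.5500 = 0.6000
Terminal stock prices: S_uu = 84.5, S_ud = 48.75, S_dd = 28.12
Terminal payoffs (S − K): max(24.5, 0) = 24.5, max(-11.25, 0) = 0, max(-31.88, 0) = 0
Node u (S = 65): V_u = 1/1.08·[0.6000·24.5000 + 0.4000·0.0000] = 13.6111
Node d (S = 37.5): V_d = 1/1.08·[0.6000·0.0000 + 0.4000·0.0000] = 0.0000
Node 0 (S = 50): V_0 = 1/1.08·[0.6000·13.6111 + 0.4000·0.0000] = 7.5617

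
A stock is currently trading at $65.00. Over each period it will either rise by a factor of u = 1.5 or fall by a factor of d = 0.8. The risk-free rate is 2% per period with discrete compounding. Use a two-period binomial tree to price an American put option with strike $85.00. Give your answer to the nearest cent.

Risk-neutral probability p = (1 + 0.02 − 0.8)/(1.5 − 0.8) = 0.2200/0.7000 = 0.3143
Terminal stock prices: S_uu = 146.2, S_ud = 78, S_dd = 41.6
Terminal payoffs (K − S): max(-61.25, 0) = 0, max(7, 0) = 7, max(43.4, 0) = 43.4
Node u (S = 97.5): continuation = 1/1.02·[0.3143·0.0000 + 0.6857·7.0000] = 4.7059; exercise value = 0.0000 ≤ continuation, so V_u = 4.7059
Node d (S = 52): continuation = 1/1.02·[0.3143·7.0000 + 0.6857·43.4000] = 31.3333; exercise value = 33.0000 > continuation, so V_d = 33.0000 (exercise)
Node 0 (S = 65): continuation = 1/1.02·[0.3143·4.7059 + 0.6857·33.0000] = 23.6349; exercise value = 20.0000 ≤ continuation, so V_0 = 23.6349

$23.63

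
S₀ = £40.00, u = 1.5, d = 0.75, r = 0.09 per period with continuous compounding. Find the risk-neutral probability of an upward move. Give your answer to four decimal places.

Risk-neutral probability p = (e^0.09 − 0.75)/(1.5 − 0.75) = 0.3442/0.7500 = 0.4589

p = 0.4589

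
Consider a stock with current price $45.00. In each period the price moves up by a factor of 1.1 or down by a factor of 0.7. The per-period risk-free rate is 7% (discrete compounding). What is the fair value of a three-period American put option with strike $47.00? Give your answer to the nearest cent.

$2.30

Risk-neutral probability p = (1 + 0.07 − 0.7)/(1.1 − 0.7) = 0.3700/0.4000 = 0.9250
Terminal stock prices: S_uuu = 59.9, S_uud = 38.12, S_udd = 24.25, S_ddd = 15.43
Terminal payoffs (K − S): max(-12.9, 0) = 0, max(8.885, 0) = 8.885, max(22.75, 0) = 22.75, max(31.57, 0) = 31.57
Node uu (S = 54.45): continuation = 1/1.07·[0.9250·0.0000 + 0.0750·8.8850] = 0.6228; exercise value = 0.0000 ≤ continuation, so V_uu = 0.6228
Node ud (S = 34.65): continuation = 1/1.07·[0.9250·8.8850 + 0.0750·22.7450] = 9.2752; exercise value = 12.3500 > continuation, so V_ud = 12.3500 (exercise)
Node dd (S = 22.05): continuation = 1/1.07·[0.9250·22.7450 + 0.0750·31.5650] = 21.8752; exercise value = 24.9500 > continuation, so V_dd = 24.9500 (exercise)
Node u (S = 49.5): continuation = 1/1.07·[0.9250·0.6228 + 0.0750·12.3500] = 1.4040; exercise value = 0.0000 ≤ continuation, so V_u = 1.4040
Node d (S = 31.5): continuation = 1/1.07·[0.9250·12.3500 + 0.0750·24.9500] = 12.4252; exercise value = 15.5000 > continuation, so V_d = 15.5000 (exercise)
Node 0 (S = 45): continuation = 1/1.07·[0.9250·1.4040 + 0.0750·15.5000] = 2.3002; exercise value = 2.0000 ≤ continuation, so V_0 = 2.3002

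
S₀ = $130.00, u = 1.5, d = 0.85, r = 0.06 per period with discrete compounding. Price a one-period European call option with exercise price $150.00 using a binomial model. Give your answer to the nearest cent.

$13.72

Risk-neutral probability p = (1 + 0.06 − 0.85)/(1.5 − 0.85) = 0.2100/0.6500 = 0.3231
Terminal stock prices: S_u = 195, S_d = 110.5
Terminal payoffs (S − K): max(45, 0) = 45, max(-39.5, 0) = 0
Node 0 (S = 130): V_0 = 1/1.06·[0.3231·45.0000 + 0.6769·0.0000] = 13.7155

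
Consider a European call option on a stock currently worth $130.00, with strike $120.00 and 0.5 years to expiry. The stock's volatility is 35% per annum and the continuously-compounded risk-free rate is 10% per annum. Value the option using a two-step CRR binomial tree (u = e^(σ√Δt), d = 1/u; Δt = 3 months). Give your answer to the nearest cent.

CRR parameters: u = e^(σ√Δt) = e^(0.35·√0.25) = 1.1912, d = 1/u = 0.8395
Per-period rate: rΔt = 0.1·0.25 = 0.025, so R = e^0.025 = 1.0253
Risk-neutral probability p = (e^0.025 − 0.8395)/(1.1912 − 0.8395) = 0.1859/0.3518 = 0.5283
Terminal stock prices: S_uu = 184.5, S_ud = 130, S_dd = 91.61
Terminal payoffs (S − K): max(64.48, 0) = 64.48, max(10, 0) = 10, max(-28.39, 0) = 0
Node u (S = 154.9): V_u = e^(−0.025)·[0.5283·64.4788 + 0.4717·10.0000] = 37.8248
Node d (S = 109.1): V_d = e^(−0.025)·[0.5283·10.0000 + 0.4717·0.0000] = 5.1528
Node 0 (S = 130): V_0 = e^(−0.025)·[0.5283·37.8248 + 0.4717·5.1528] = 21.8607

$21.86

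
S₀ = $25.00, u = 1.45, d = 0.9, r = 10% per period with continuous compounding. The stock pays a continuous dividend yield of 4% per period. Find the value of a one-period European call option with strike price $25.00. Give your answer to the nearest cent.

$3.00

Per-period risk-free factor R = e^0.1 = 1.1052; dividend-adjusted growth = e^(0.1−0.04) = 1.0618.
Risk-neutral probability p = (1.0618 − 0.9)/(1.45 − 0.9) = 0.1618/0.5500 = 0.2942
Terminal stock prices: S_u = 36.25, S_d = 22.5
Terminal payoffs (S − K): max(11.25, 0) = 11.25, max(-2.5, 0) = 0
Node 0 (S = 25): V_0 = e^(−0.1)·[0.2942·11.2500 + 0.7058·0.0000] = 2.9953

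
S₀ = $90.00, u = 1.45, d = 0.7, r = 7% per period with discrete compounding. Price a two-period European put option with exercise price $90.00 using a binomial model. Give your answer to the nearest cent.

$10.29

Risk-neutral probability p = (1 + 0.07 − 0.7)/(1.45 − 0.7) = 0.3700/0.7500 = 0.4933
Terminal stock prices: S_uu = 189.2, S_ud = 91.35, S_dd = 44.1
Terminal payoffs (K − S): max(-99.22, 0) = 0, max(-1.35, 0) = 0, max(45.9, 0) = 45.9
Node u (S = 130.5): V_u = 1/1.07·[0.4933·0.0000 + 0.5067·0.0000] = 0.0000
Node d (S = 63): V_d = 1/1.07·[0.4933·0.0000 + 0.5067·45.9000] = 21.7346
Node 0 (S = 90): V_0 = 1/1.07·[0.4933·0.0000 + 0.5067·21.7346] = 10.2918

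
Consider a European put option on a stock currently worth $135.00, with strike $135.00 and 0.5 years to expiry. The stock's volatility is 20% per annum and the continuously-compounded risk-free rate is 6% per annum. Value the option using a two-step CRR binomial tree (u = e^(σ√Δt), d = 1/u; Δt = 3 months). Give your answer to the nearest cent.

$4.80

CRR parameters: u = e^(σ√Δt) = e^(0.2·√0.25) = 1.1052, d = 1/u = 0.9048
Per-period rate: rΔt = 0.06·0.25 = 0.015, so R = e^0.015 = 1.0151
Risk-neutral probability p = (e^0.015 − 0.9048)/(1.1052 − 0.9048) = 0.1103/0.2003 = 0.5505
Terminal stock prices: S_uu = 164.9, S_ud = 135, S_dd = 110.5
Terminal payoffs (K − S): max(-29.89, 0) = 0, max(0, 0) = 0, max(24.47, 0) = 24.47
Node u (S = 149.2): V_u = e^(−0.015)·[0.5505·0.0000 + 0.4495·0.0000] = 0.0000
Node d (S = 122.2): V_d = e^(−0.015)·[0.5505·0.0000 + 0.4495·24.4713] = 10.8371
Node 0 (S = 135): V_0 = e^(−0.015)·[0.5505·0.0000 + 0.4495·10.8371] = 4.7992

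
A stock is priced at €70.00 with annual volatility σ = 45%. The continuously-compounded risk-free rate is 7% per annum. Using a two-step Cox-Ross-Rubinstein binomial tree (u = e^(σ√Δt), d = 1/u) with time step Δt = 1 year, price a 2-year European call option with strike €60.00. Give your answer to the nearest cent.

€25.62

CRR parameters: u = e^(σ√Δt) = e^(0.45·√1) = 1.5683, d = 1/u = 0.6376
Per-period rate: rΔt = 0.07·1 = 0.07, so R = e^0.07 = 1.0725
Risk-neutral probability p = (e^0.07 − 0.6376)/(1.5683 − 0.6376) = 0.4349/0.9307 = 0.4673
Terminal stock prices: S_uu = 172.2, S_ud = 70, S_dd = 28.46
Terminal payoffs (S − K): max(112.2, 0) = 112.2, max(10, 0) = 10, max(-31.54, 0) = 0
Node u (S = 109.8): V_u = e^(−0.07)·[0.4673·112.1722 + 0.5327·10.0000] = 53.8382
Node d (S = 44.63): V_d = e^(−0.07)·[0.4673·10.0000 + 0.5327·0.0000] = 4.3568
Node 0 (S = 70): V_0 = e^(−0.07)·[0.4673·53.8382 + 0.5327·4.3568] = 25.6203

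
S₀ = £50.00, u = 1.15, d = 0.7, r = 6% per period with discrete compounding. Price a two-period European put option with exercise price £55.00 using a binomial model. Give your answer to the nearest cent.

£5.29

Risk-neutral probability p = (1 + 0.06 − 0.7)/(1.15 − 0.7) = 0.3600/0.4500 = 0.8000
Terminal stock prices: S_uu = 66.12, S_ud = 40.25, S_dd = 24.5
Terminal payoffs (K − S): max(-11.12, 0) = 0, max(14.75, 0) = 14.75, max(30.5, 0) = 30.5
Node u (S = 57.5): V_u = 1/1.06·[0.8000·0.0000 + 0.2000·14.7500] = 2.7830
Node d (S = 35): V_d = 1/1.06·[0.8000·14.7500 + 0.2000·30.5000] = 16.8868
Node 0 (S = 50): V_0 = 1/1.06·[0.8000·2.7830 + 0.2000·16.8868] = 5.2866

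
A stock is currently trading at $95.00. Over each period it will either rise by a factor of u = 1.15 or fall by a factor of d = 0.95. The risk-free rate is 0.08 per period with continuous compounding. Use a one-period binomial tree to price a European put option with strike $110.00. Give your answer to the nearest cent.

$6.54

Risk-neutral probability p = (e^0.08 − 0.95)/(1.15 − 0.95) = 0.1333/0.2000 = 0.6664
Terminal stock prices: S_u = 109.2, S_d = 90.25
Terminal payoffs (K − S): max(0.75, 0) = 0.75, max(19.75, 0) = 19.75
Node 0 (S = 95): V_0 = e^(−0.08)·[0.6664·0.7500 + 0.3336·19.7500] = 6.5428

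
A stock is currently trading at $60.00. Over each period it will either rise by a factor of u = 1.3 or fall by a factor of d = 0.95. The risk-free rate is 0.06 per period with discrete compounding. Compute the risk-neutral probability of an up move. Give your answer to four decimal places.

p = 0.3143

Risk-neutral probability p = (1 + 0.06 − 0.95)/(1.3 − 0.95) = 0.1100/0.3500 = 0.3143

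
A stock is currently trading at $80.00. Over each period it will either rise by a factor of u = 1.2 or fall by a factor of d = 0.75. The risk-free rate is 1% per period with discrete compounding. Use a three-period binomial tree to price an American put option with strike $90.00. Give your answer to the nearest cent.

Risk-neutral probability p = (1 + 0.01 − 0.75)/(1.2 − 0.75) = 0.2600/0.4500 = 0.5778
Terminal stock prices: S_uuu = 138.2, S_uud = 86.4, S_udd = 54, S_ddd = 33.75
Terminal payoffs (K − S): max(-48.24, 0) = 0, max(3.6, 0) = 3.6, max(36, 0) = 36, max(56.25, 0) = 56.25
Node uu (S = 115.2): continuation = 1/1.01·[0.5778·0.0000 + 0.4222·3.6000] = 1.5050; exercise value = 0.0000 ≤ continuation, so V_uu = 1.5050
Node ud (S = 72): continuation = 1/1.01·[0.5778·3.6000 + 0.4222·36.0000] = 17.1089; exercise value = 18.0000 > continuation, so V_ud = 18.0000 (exercise)
Node dd (S = 45): continuation = 1/1.01·[0.5778·36.0000 + 0.4222·56.2500] = 44.1089; exercise value = 45.0000 > continuation, so V_dd = 45.0000 (exercise)
Node u (S = 96): continuation = 1/1.01·[0.5778·1.5050 + 0.4222·18.0000] = 8.3857; exercise value = 0.0000 ≤ continuation, so V_u = 8.3857
Node d (S = 60): continuation = 1/1.01·[0.5778·18.0000 + 0.4222·45.0000] = 29.1089; exercise value = 30.0000 > continuation, so V_d = 30.0000 (exercise)
Node 0 (S = 80): continuation = 1/1.01·[0.5778·8.3857 + 0.4222·30.0000] = 17.3383; exercise value = 10.0000 ≤ continuation, so V_0 = 17.3383

$17.34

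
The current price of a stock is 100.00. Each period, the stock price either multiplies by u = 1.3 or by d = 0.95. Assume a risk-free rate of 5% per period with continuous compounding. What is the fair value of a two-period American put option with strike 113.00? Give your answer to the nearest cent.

Risk-neutral probability p = (e^0.05 − 0.95)/(1.3 − 0.95) = 0.1013/0.3500 = 0.2893
Terminal stock prices: S_uu = 169, S_ud = 123.5, S_dd = 90.25
Terminal payoffs (K − S): max(-56, 0) = 0, max(-10.5, 0) = 0, max(22.75, 0) = 22.75
Node u (S = 130): continuation = e^(−0.05)·[0.2893·0.0000 + 0.7107·0.0000] = 0.0000; exercise value = 0.0000 ≤ continuation, so V_u = 0.0000
Node d (S = 95): continuation = e^(−0.05)·[0.2893·0.0000 + 0.7107·22.7500] = 15.3789; exercise value = 18.0000 > continuation, so V_d = 18.0000 (exercise)
Node 0 (S = 100): continuation = e^(−0.05)·[0.2893·0.0000 + 0.7107·18.0000] = 12.1679; exercise value = 13.0000 > continuation, so V_0 = 13.0000 (exercise)

13.00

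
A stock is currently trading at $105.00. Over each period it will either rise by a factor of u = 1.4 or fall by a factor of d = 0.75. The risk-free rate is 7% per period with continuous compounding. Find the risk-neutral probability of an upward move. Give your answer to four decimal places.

p = 0.4962

Risk-neutral probability p = (e^0.07 − 0.75)/(1.4 − 0.75) = 0.3225/0.6500 = 0.4962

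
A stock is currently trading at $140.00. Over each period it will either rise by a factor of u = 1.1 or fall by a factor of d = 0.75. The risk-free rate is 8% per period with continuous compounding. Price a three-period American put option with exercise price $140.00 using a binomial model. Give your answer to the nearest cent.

Risk-neutral probability p = (e^0.08 − 0.75)/(1.1 − 0.75) = 0.3333/0.3500 = 0.9522
Terminal stock prices: S_uuu = 186.3, S_uud = 127.1, S_udd = 86.62, S_ddd = 59.06
Terminal payoffs (K − S): max(-46.34, 0) = 0, max(12.95, 0) = 12.95, max(53.38, 0) = 53.38, max(80.94, 0) = 80.94
Node uu (S = 169.4): continuation = e^(−0.08)·[0.9522·0.0000 + 0.0478·12.9500] = 0.5708; exercise value = 0.0000 ≤ continuation, so V_uu = 0.5708
Node ud (S = 115.5): continuation = e^(−0.08)·[0.9522·12.9500 + 0.0478·53.3750] = 13.7363; exercise value = 24.5000 > continuation, so V_ud = 24.5000 (exercise)
Node dd (S = 78.75): continuation = e^(−0.08)·[0.9522·53.3750 + 0.0478·80.9375] = 50.4863; exercise value = 61.2500 > continuation, so V_dd = 61.2500 (exercise)
Node u (S = 154): continuation = e^(−0.08)·[0.9522·0.5708 + 0.0478·24.5000] = 1.5817; exercise value = 0.0000 ≤ continuation, so V_u = 1.5817
Node d (S = 105): continuation = e^(−0.08)·[0.9522·24.5000 + 0.0478·61.2500] = 24.2363; exercise value = 35.0000 > continuation, so V_d = 35.0000 (exercise)
Node 0 (S = 140): continuation = e^(−0.08)·[0.9522·1.5817 + 0.0478·35.0000] = 2.9332; exercise value = 0.0000 ≤ continuation, so V_0 = 2.9332

$2.93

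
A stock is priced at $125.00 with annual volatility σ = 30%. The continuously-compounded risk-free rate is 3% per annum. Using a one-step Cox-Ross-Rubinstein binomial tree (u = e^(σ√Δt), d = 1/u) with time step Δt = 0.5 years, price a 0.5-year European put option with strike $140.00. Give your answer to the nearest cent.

CRR parameters: u = e^(σ√Δt) = e^(0.3·√0.5) = 1.2363, d = 1/u = 0.8089
Per-period rate: rΔt = 0.03·0.5 = 0.015, so R = e^0.015 = 1.0151
Risk-neutral probability p = (e^0.015 − 0.8089)/(1.2363 − 0.8089) = 0.2063/0.4275 = 0.4825
Terminal stock prices: S_u = 154.5, S_d = 101.1
Terminal payoffs (K − S): max(-14.54, 0) = 0, max(38.89, 0) = 38.89
Node 0 (S = 125): V_0 = e^(−0.015)·[0.4825·0.0000 + 0.5175·38.8928] = 19.8265

$19.83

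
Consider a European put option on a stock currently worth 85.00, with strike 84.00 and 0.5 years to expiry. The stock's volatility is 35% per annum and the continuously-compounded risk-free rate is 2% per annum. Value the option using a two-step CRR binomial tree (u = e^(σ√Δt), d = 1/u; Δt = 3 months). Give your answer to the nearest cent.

6.69

CRR parameters: u = e^(σ√Δt) = e^(0.35·√0.25) = 1.1912, d = 1/u = 0.8395
Per-period rate: rΔt = 0.02·0.25 = 0.005, so R = e^0.005 = 1.0050
Risk-neutral probability p = (e^0.005 − 0.8395)/(1.1912 − 0.8395) = 0.1656/0.3518 = 0.4706
Terminal stock prices: S_uu = 120.6, S_ud = 85, S_dd = 59.9
Terminal payoffs (K − S): max(-36.62, 0) = 0, max(-1, 0) = 0, max(24.1, 0) = 24.1
Node u (S = 101.3): V_u = e^(−0.005)·[0.4706·0.0000 + 0.5294·0.0000] = 0.0000
Node d (S = 71.35): V_d = e^(−0.005)·[0.4706·0.0000 + 0.5294·24.1015] = 12.6955
Node 0 (S = 85): V_0 = e^(−0.005)·[0.4706·0.0000 + 0.5294·12.6955] = 6.6873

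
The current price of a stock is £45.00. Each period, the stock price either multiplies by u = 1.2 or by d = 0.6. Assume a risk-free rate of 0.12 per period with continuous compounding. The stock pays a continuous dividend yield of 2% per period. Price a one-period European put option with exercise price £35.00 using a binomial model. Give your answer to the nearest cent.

£1.12

Per-period risk-free factor R = e^0.12 = 1.1275; dividend-adjusted growth = e^(0.12−0.02) = 1.1052.
Risk-neutral probability p = (1.1052 − 0.6)/(1.2 − 0.6) = 0.5052/0.6000 = 0.8420
Terminal stock prices: S_u = 54, S_d = 27
Terminal payoffs (K − S): max(-19, 0) = 0, max(8, 0) = 8
Node 0 (S = 45): V_0 = e^(−0.12)·[0.8420·0.0000 + 0.1580·8.0000] = 1.1214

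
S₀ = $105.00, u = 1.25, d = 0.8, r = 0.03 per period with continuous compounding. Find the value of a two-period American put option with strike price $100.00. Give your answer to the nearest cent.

Risk-neutral probability p = (e^0.03 − 0.8)/(1.25 − 0.8) = 0.2305/0.4500 = 0.5121
Terminal stock prices: S_uu = 164.1, S_ud = 105, S_dd = 67.2
Terminal payoffs (K − S): max(-64.06, 0) = 0, max(-5, 0) = 0, max(32.8, 0) = 32.8
Node u (S = 131.2): continuation = e^(−0.03)·[0.5121·0.0000 + 0.4879·0.0000] = 0.0000; exercise value = 0.0000 ≤ continuation, so V_u = 0.0000
Node d (S = 84): continuation = e^(−0.03)·[0.5121·0.0000 + 0.4879·32.8000] = 15.5295; exercise value = 16.0000 > continuation, so V_d = 16.0000 (exercise)
Node 0 (S = 105): continuation = e^(−0.03)·[0.5121·0.0000 + 0.4879·16.0000] = 7.5754; exercise value = 0.0000 ≤ continuation, so V_0 = 7.5754

$7.58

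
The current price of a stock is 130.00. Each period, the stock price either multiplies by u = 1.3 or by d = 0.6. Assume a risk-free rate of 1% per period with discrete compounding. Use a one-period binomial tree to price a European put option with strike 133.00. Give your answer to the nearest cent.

22.56

Risk-neutral probability p = (1 + 0.01 − 0.6)/(1.3 − 0.6) = 0.4100/0.7000 = 0.5857
Terminal stock prices: S_u = 169, S_d = 78
Terminal payoffs (K − S): max(-36, 0) = 0, max(55, 0) = 55
Node 0 (S = 130): V_0 = 1/1.01·[0.5857·0.0000 + 0.4143·55.0000] = 22.5601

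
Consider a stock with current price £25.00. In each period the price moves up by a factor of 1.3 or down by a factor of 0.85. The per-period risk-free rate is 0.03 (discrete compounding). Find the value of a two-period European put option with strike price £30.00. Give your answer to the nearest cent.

Risk-neutral probability p = (1 + 0.03 − 0.85)/(1.3 − 0.85) = 0.1800/0.4500 = 0.4000
Terminal stock prices: S_uu = 42.25, S_ud = 27.62, S_dd = 18.06
Terminal payoffs (K − S): max(-12.25, 0) = 0, max(2.375, 0) = 2.375, max(11.94, 0) = 11.94
Node u (S = 32.5): V_u = 1/1.03·[0.4000·0.0000 + 0.6000·2.3750] = 1.3835
Node d (S = 21.25): V_d = 1/1.03·[0.4000·2.3750 + 0.6000·11.9375] = 7.8762
Node 0 (S = 25): V_0 = 1/1.03·[0.4000·1.3835 + 0.6000·7.8762] = 5.1254

£5.13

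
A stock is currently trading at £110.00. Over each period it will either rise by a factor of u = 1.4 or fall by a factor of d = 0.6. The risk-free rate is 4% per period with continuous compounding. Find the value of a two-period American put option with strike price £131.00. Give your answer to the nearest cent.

Risk-neutral probability p = (e^0.04 − 0.6)/(1.4 − 0.6) = 0.4408/0.8000 = 0.5510
Terminal stock prices: S_uu = 215.6, S_ud = 92.4, S_dd = 39.6
Terminal payoffs (K − S): max(-84.6, 0) = 0, max(38.6, 0) = 38.6, max(91.4, 0) = 91.4
Node u (S = 154): continuation = e^(−0.04)·[0.5510·0.0000 + 0.4490·38.6000] = 16.6513; exercise value = 0.0000 ≤ continuation, so V_u = 16.6513
Node d (S = 66): continuation = e^(−0.04)·[0.5510·38.6000 + 0.4490·91.4000] = 59.8634; exercise value = 65.0000 > continuation, so V_d = 65.0000 (exercise)
Node 0 (S = 110): continuation = e^(−0.04)·[0.5510·16.6513 + 0.4490·65.0000] = 36.8551; exercise value = 21.0000 ≤ continuation, so V_0 = 36.8551

£36.86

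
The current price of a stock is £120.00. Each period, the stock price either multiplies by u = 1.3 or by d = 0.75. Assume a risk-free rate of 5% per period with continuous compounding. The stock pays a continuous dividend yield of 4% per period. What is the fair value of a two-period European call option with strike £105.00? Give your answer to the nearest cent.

£25.20

Per-period risk-free factor R = e^0.05 = 1.0513; dividend-adjusted growth = e^(0.05−0.04) = 1.0101.
Risk-neutral probability p = (1.0101 − 0.75)/(1.3 − 0.75) = 0.2601/0.5500 = 0.4728
Terminal stock prices: S_uu = 202.8, S_ud = 117, S_dd = 67.5
Terminal payoffs (S − K): max(97.8, 0) = 97.8, max(12, 0) = 12, max(-37.5, 0) = 0
Node u (S = 156): V_u = e^(−0.05)·[0.4728·97.8000 + 0.5272·12.0000] = 50.0041
Node d (S = 90): V_d = e^(−0.05)·[0.4728·12.0000 + 0.5272·0.0000] = 5.3971
Node 0 (S = 120): V_0 = e^(−0.05)·[0.4728·50.0041 + 0.5272·5.3971] = 25.1963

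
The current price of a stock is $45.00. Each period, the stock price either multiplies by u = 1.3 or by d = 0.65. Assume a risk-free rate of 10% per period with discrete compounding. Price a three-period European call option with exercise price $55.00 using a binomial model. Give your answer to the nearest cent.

Risk-neutral probability p = (1 + 0.1 − 0.65)/(1.3 − 0.65) = 0.4500/0.6500 = 0.6923
Terminal stock prices: S_uuu = 98.87, S_uud = 49.43, S_udd = 24.72, S_ddd = 12.36
Terminal payoffs (S − K): max(43.87, 0) = 43.87, max(-5.567, 0) = 0, max(-30.28, 0) = 0, max(-42.64, 0) = 0
Node uu (S = 76.05): V_uu = 1/1.1·[0.6923·43.8650 + 0.3077·0.0000] = 27.6073
Node ud (S = 38.02): V_ud = 1/1.1·[0.6923·0.0000 + 0.3077·0.0000] = 0.0000
Node dd (S = 19.01): V_dd = 1/1.1·[0.6923·0.0000 + 0.3077·0.0000] = 0.0000
Node u (S = 58.5): V_u = 1/1.1·[0.6923·27.6073 + 0.3077·0.0000] = 17.3753
Node d (S = 29.25): V_d = 1/1.1·[0.6923·0.0000 + 0.3077·0.0000] = 0.0000
Node 0 (S = 45): V_0 = 1/1.1·[0.6923·17.3753 + 0.3077·0.0000] = 10.9355

$10.94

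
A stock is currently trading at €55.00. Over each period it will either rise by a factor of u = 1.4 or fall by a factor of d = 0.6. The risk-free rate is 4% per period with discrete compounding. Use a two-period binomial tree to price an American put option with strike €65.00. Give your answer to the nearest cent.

€18.15

Risk-neutral probability p = (1 + 0.04 − 0.6)/(1.4 − 0.6) = 0.4400/0.8000 = 0.5500
Terminal stock prices: S_uu = 107.8, S_ud = 46.2, S_dd = 19.8
Terminal payoffs (K − S): max(-42.8, 0) = 0, max(18.8, 0) = 18.8, max(45.2, 0) = 45.2
Node u (S = 77): continuation = 1/1.04·[0.5500·0.0000 + 0.4500·18.8000] = 8.1346; exercise value = 0.0000 ≤ continuation, so V_u = 8.1346
Node d (S = 33): continuation = 1/1.04·[0.5500·18.8000 + 0.4500·45.2000] = 29.5000; exercise value = 32.0000 > continuation, so V_d = 32.0000 (exercise)
Node 0 (S = 55): continuation = 1/1.04·[0.5500·8.1346 + 0.4500·32.0000] = 18.1481; exercise value = 10.0000 ≤ continuation, so V_0 = 18.1481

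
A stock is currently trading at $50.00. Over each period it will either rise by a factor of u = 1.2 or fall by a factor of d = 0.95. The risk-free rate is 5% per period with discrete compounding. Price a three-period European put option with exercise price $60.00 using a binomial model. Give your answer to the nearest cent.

$5.38

Risk-neutral probability p = (1 + 0.05 − 0.95)/(1.2 − 0.95) = 0.1000/0.2500 = 0.4000
Terminal stock prices: S_uuu = 86.4, S_uud = 68.4, S_udd = 54.15, S_ddd = 42.87
Terminal payoffs (K − S): max(-26.4, 0) = 0, max(-8.4, 0) = 0, max(5.85, 0) = 5.85, max(17.13, 0) = 17.13
Node uu (S = 72): V_uu = 1/1.05·[0.4000·0.0000 + 0.6000·0.0000] = 0.0000
Node ud (S = 57): V_ud = 1/1.05·[0.4000·0.0000 + 0.6000·5.8500] = 3.3429
Node dd (S = 45.12): V_dd = 1/1.05·[0.4000·5.8500 + 0.6000·17.1313] = 12.0179
Node u (S = 60): V_u = 1/1.05·[0.4000·0.0000 + 0.6000·3.3429] = 1.9102
Node d (S = 47.5): V_d = 1/1.05·[0.4000·3.3429 + 0.6000·12.0179] = 8.1408
Node 0 (S = 50): V_0 = 1/1.05·[0.4000·1.9102 + 0.6000·8.1408] = 5.3796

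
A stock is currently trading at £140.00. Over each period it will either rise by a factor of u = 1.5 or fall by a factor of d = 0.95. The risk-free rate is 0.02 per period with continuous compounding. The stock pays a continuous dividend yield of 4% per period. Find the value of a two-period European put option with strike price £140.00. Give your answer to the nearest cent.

£11.71

Per-period risk-free factor R = e^0.02 = 1.0202; dividend-adjusted growth = e^(0.02−0.04) = 0.9802.
Risk-neutral probability p = (0.9802 − 0.95)/(1.5 − 0.95) = 0.0302/0.5500 = 0.0549
Terminal stock prices: S_uu = 315, S_ud = 199.5, S_dd = 126.3
Terminal payoffs (K − S): max(-175, 0) = 0, max(-59.5, 0) = 0, max(13.65, 0) = 13.65
Node u (S = 210): V_u = e^(−0.02)·[0.0549·0.0000 + 0.9451·0.0000] = 0.0000
Node d (S = 133): V_d = e^(−0.02)·[0.0549·0.0000 + 0.9451·13.6500] = 12.6451
Node 0 (S = 140): V_0 = e^(−0.02)·[0.0549·0.0000 + 0.9451·12.6451] = 11.7141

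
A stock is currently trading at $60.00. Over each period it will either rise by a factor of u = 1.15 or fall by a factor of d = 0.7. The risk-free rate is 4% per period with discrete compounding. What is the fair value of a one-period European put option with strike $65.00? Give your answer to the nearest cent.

$5.41

Risk-neutral probability p = (1 + 0.04 − 0.7)/(1.15 − 0.7) = 0.3400/0.4500 = 0.7556
Terminal stock prices: S_u = 69, S_d = 42
Terminal payoffs (K − S): max(-4, 0) = 0, max(23, 0) = 23
Node 0 (S = 60): V_0 = 1/1.04·[0.7556·0.0000 + 0.2444·23.0000] = 5.4060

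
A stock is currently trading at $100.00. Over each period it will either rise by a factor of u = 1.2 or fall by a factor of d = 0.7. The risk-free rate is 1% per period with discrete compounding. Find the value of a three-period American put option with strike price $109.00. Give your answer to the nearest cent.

Risk-neutral probability p = (1 + 0.01 − 0.7)/(1.2 − 0.7) = 0.3100/0.5000 = 0.6200
Terminal stock prices: S_uuu = 172.8, S_uud = 100.8, S_udd = 58.8, S_ddd = 34.3
Terminal payoffs (K − S): max(-63.8, 0) = 0, max(8.2, 0) = 8.2, max(50.2, 0) = 50.2, max(74.7, 0) = 74.7
Node uu (S = 144): continuation = 1/1.01·[0.6200·0.0000 + 0.3800·8.2000] = 3.0851; exercise value = 0.0000 ≤ continuation, so V_uu = 3.0851
Node ud (S = 84): continuation = 1/1.01·[0.6200·8.2000 + 0.3800·50.2000] = 23.9208; exercise value = 25.0000 > continuation, so V_ud = 25.0000 (exercise)
Node dd (S = 49): continuation = 1/1.01·[0.6200·50.2000 + 0.3800·74.7000] = 58.9208; exercise value = 60.0000 > continuation, so V_dd = 60.0000 (exercise)
Node u (S = 120): continuation = 1/1.01·[0.6200·3.0851 + 0.3800·25.0000] = 11.2998; exercise value = 0.0000 ≤ continuation, so V_u = 11.2998
Node d (S = 70): continuation = 1/1.01·[0.6200·25.0000 + 0.3800·60.0000] = 37.9208; exercise value = 39.0000 > continuation, so V_d = 39.0000 (exercise)
Node 0 (S = 100): continuation = 1/1.01·[0.6200·11.2998 + 0.3800·39.0000] = 21.6098; exercise value = 9.0000 ≤ continuation, so V_0 = 21.6098

$21.61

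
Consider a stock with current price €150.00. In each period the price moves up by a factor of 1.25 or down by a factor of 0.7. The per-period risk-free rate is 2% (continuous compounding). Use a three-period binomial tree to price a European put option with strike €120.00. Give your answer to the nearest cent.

€12.78

Risk-neutral probability p = (e^0.02 − 0.7)/(1.25 − 0.7) = 0.3202/0.5500 = 0.5822
Terminal stock prices: S_uuu = 293, S_uud = 164.1, S_udd = 91.87, S_ddd = 51.45
Terminal payoffs (K − S): max(-173, 0) = 0, max(-44.06, 0) = 0, max(28.13, 0) = 28.13, max(68.55, 0) = 68.55
Node uu (S = 234.4): V_uu = e^(−0.02)·[0.5822·0.0000 + 0.4178·0.0000] = 0.0000
Node ud (S = 131.2): V_ud = e^(−0.02)·[0.5822·0.0000 + 0.4178·28.1250] = 11.5184
Node dd (S = 73.5): V_dd = e^(−0.02)·[0.5822·28.1250 + 0.4178·68.5500] = 44.1238
Node u (S = 187.5): V_u = e^(−0.02)·[0.5822·0.0000 + 0.4178·11.5184] = 4.7173
Node d (S = 105): V_d = e^(−0.02)·[0.5822·11.5184 + 0.4178·44.1238] = 24.6436
Node 0 (S = 150): V_0 = e^(−0.02)·[0.5822·4.7173 + 0.4178·24.6436] = 12.7845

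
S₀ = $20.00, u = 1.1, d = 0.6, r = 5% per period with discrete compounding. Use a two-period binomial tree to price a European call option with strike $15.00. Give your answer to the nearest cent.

Risk-neutral probability p = (1 + 0.05 − 0.6)/(1.1 − 0.6) = 0.4500/0.5000 = 0.9000
Terminal stock prices: S_uu = 24.2, S_ud = 13.2, S_dd = 7.2
Terminal payoffs (S − K): max(9.2, 0) = 9.2, max(-1.8, 0) = 0, max(-7.8, 0) = 0
Node u (S = 22): V_u = 1/1.05·[0.9000·9.2000 + 0.1000·0.0000] = 7.8857
Node d (S = 12): V_d = 1/1.05·[0.9000·0.0000 + 0.1000·0.0000] = 0.0000
Node 0 (S = 20): V_0 = 1/1.05·[0.9000·7.8857 + 0.1000·0.0000] = 6.7592

$6.76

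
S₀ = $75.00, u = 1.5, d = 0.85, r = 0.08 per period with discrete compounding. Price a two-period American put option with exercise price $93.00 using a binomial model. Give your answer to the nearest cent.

Risk-neutral probability p = (1 + 0.08 − 0.85)/(1.5 − 0.85) = 0.2300/0.6500 = 0.3538
Terminal stock prices: S_uu = 168.8, S_ud = 95.62, S_dd = 54.19
Terminal payoffs (K − S): max(-75.75, 0) = 0, max(-2.625, 0) = 0, max(38.81, 0) = 38.81
Node u (S = 112.5): continuation = 1/1.08·[0.3538·0.0000 + 0.6462·0.0000] = 0.0000; exercise value = 0.0000 ≤ continuation, so V_u = 0.0000
Node d (S = 63.75): continuation = 1/1.08·[0.3538·0.0000 + 0.6462·38.8125] = 23.2212; exercise value = 29.2500 > continuation, so V_d = 29.2500 (exercise)
Node 0 (S = 75): continuation = 1/1.08·[0.3538·0.0000 + 0.6462·29.2500] = 17.5000; exercise value = 18.0000 > continuation, so V_0 = 18.0000 (exercise)

$18.00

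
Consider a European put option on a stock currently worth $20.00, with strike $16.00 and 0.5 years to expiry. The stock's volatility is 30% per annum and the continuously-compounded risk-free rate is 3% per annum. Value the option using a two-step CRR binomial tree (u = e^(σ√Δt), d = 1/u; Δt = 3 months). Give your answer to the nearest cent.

CRR parameters: u = e^(σ√Δt) = e^(0.3·√0.25) = 1.1618, d = 1/u = 0.8607
Per-period rate: rΔt = 0.03·0.25 = 0.0075, so R = e^0.0075 = 1.0075
Risk-neutral probability p = (e^0.0075 − 0.8607)/(1.1618 − 0.8607) = 0.1468/0.3011 = 0.4876
Terminal stock prices: S_uu = 27, S_ud = 20, S_dd = 14.82
Terminal payoffs (K − S): max(-11, 0) = 0, max(-4, 0) = 0, max(1.184, 0) = 1.184
Node u (S = 23.24): V_u = e^(−0.0075)·[0.4876·0.0000 + 0.5124·0.0000] = 0.0000
Node d (S = 17.21): V_d = e^(−0.0075)·[0.4876·0.0000 + 0.5124·1.1836] = 0.6020
Node 0 (S = 20): V_0 = e^(−0.0075)·[0.4876·0.0000 + 0.5124·0.6020] = 0.3062

$0.31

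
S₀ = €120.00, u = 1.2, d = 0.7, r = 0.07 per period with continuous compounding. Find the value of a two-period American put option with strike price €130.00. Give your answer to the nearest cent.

Risk-neutral probability p = (e^0.07 − 0.7)/(1.2 − 0.7) = 0.3725/0.5000 = 0.7450
Terminal stock prices: S_uu = 172.8, S_ud = 100.8, S_dd = 58.8
Terminal payoffs (K − S): max(-42.8, 0) = 0, max(29.2, 0) = 29.2, max(71.2, 0) = 71.2
Node u (S = 144): continuation = e^(−0.07)·[0.7450·0.0000 + 0.2550·29.2000] = 6.9422; exercise value = 0.0000 ≤ continuation, so V_u = 6.9422
Node d (S = 84): continuation = e^(−0.07)·[0.7450·29.2000 + 0.2550·71.2000] = 37.2112; exercise value = 46.0000 > continuation, so V_d = 46.0000 (exercise)
Node 0 (S = 120): continuation = e^(−0.07)·[0.7450·6.9422 + 0.2550·46.0000] = 15.7586; exercise value = 10.0000 ≤ continuation, so V_0 = 15.7586

€15.76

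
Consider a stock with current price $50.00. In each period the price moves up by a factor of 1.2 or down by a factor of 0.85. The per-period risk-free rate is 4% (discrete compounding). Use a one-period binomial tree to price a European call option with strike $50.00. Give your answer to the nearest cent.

$5.22

Risk-neutral probability p = (1 + 0.04 − 0.85)/(1.2 − 0.85) = 0.1900/0.3500 = 0.5429
Terminal stock prices: S_u = 60, S_d = 42.5
Terminal payoffs (S − K): max(10, 0) = 10, max(-7.5, 0) = 0
Node 0 (S = 50): V_0 = 1/1.04·[0.5429·10.0000 + 0.4571·0.0000] = 5.2198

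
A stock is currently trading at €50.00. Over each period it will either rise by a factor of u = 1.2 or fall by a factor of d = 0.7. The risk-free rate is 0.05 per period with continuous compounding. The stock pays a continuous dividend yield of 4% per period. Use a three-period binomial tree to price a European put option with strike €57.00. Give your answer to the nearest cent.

Per-period risk-free factor R = e^0.05 = 1.0513; dividend-adjusted growth = e^(0.05−0.04) = 1.0101.
Risk-neutral probability p = (1.0101 − 0.7)/(1.2 − 0.7) = 0.3101/0.5000 = 0.6201
Terminal stock prices: S_uuu = 86.4, S_uud = 50.4, S_udd = 29.4, S_ddd = 17.15
Terminal payoffs (K − S): max(-29.4, 0) = 0, max(6.6, 0) = 6.6, max(27.6, 0) = 27.6, max(39.85, 0) = 39.85
Node uu (S = 72): V_uu = e^(−0.05)·[0.6201·0.0000 + 0.3799·6.6000] = 2.3851
Node ud (S = 42): V_ud = e^(−0.05)·[0.6201·6.6000 + 0.3799·27.6000] = 13.8669
Node dd (S = 24.5): V_dd = e^(−0.05)·[0.6201·27.6000 + 0.3799·39.8500] = 30.6807
Node u (S = 60): V_u = e^(−0.05)·[0.6201·2.3851 + 0.3799·13.8669] = 6.4180
Node d (S = 35): V_d = e^(−0.05)·[0.6201·13.8669 + 0.3799·30.6807] = 19.2667
Node 0 (S = 50): V_0 = e^(−0.05)·[0.6201·6.4180 + 0.3799·19.2667] = 10.7481

€10.75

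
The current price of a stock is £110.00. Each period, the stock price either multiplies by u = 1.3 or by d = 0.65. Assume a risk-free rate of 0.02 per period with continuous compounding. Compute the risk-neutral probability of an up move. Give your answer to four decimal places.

Risk-neutral probability p = (e^0.02 − 0.65)/(1.3 − 0.65) = 0.3702/0.6500 = 0.5695

p = 0.5695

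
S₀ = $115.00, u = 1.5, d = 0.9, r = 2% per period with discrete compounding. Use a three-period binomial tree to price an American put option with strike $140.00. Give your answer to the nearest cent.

$28.89

Risk-neutral probability p = (1 + 0.02 − 0.9)/(1.5 − 0.9) = 0.1200/0.6000 = 0.2000
Terminal stock prices: S_uuu = 388.1, S_uud = 232.9, S_udd = 139.7, S_ddd = 83.84
Terminal payoffs (K − S): max(-248.1, 0) = 0, max(-92.88, 0) = 0, max(0.275, 0) = 0.275, max(56.16, 0) = 56.16
Node uu (S = 258.8): continuation = 1/1.02·[0.2000·0.0000 + 0.8000·0.0000] = 0.0000; exercise value = 0.0000 ≤ continuation, so V_uu = 0.0000
Node ud (S = 155.2): continuation = 1/1.02·[0.2000·0.0000 + 0.8000·0.2750] = 0.2157; exercise value = 0.0000 ≤ continuation, so V_ud = 0.2157
Node dd (S = 93.15): continuation = 1/1.02·[0.2000·0.2750 + 0.8000·56.1650] = 44.1049; exercise value = 46.8500 > continuation, so V_dd = 46.8500 (exercise)
Node u (S = 172.5): continuation = 1/1.02·[0.2000·0.0000 + 0.8000·0.2157] = 0.1692; exercise value = 0.0000 ≤ continuation, so V_u = 0.1692
Node d (S = 103.5): continuation = 1/1.02·[0.2000·0.2157 + 0.8000·46.8500] = 36.7874; exercise value = 36.5000 ≤ continuation, so V_d = 36.7874
Node 0 (S = 115): continuation = 1/1.02·[0.2000·0.1692 + 0.8000·36.7874] = 28.8860; exercise value = 25.0000 ≤ continuation, so V_0 = 28.8860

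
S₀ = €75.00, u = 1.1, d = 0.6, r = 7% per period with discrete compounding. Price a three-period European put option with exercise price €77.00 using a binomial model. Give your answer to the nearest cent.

€3.33

Risk-neutral probability p = (1 + 0.07 − 0.6)/(1.1 − 0.6) = 0.4700/0.5000 = 0.9400
Terminal stock prices: S_uuu = 99.83, S_uud = 54.45, S_udd = 29.7, S_ddd = 16.2
Terminal payoffs (K − S): max(-22.83, 0) = 0, max(22.55, 0) = 22.55, max(47.3, 0) = 47.3, max(60.8, 0) = 60.8
Node uu (S = 90.75): V_uu = 1/1.07·[0.9400·0.0000 + 0.0600·22.5500] = 1.2645
Node ud (S = 49.5): V_ud = 1/1.07·[0.9400·22.5500 + 0.0600·47.3000] = 22.4626
Node dd (S = 27): V_dd = 1/1.07·[0.9400·47.3000 + 0.0600·60.8000] = 44.9626
Node u (S = 82.5): V_u = 1/1.07·[0.9400·1.2645 + 0.0600·22.4626] = 2.3704
Node d (S = 45): V_d = 1/1.07·[0.9400·22.4626 + 0.0600·44.9626] = 22.2548
Node 0 (S = 75): V_0 = 1/1.07·[0.9400·2.3704 + 0.0600·22.2548] = 3.3304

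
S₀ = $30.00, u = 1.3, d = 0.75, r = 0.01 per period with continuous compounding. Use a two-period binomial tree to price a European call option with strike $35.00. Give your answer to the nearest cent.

Risk-neutral probability p = (e^0.01 − 0.75)/(1.3 − 0.75) = 0.2601/0.5500 = 0.4728
Terminal stock prices: S_uu = 50.7, S_ud = 29.25, S_dd = 16.88
Terminal payoffs (S − K): max(15.7, 0) = 15.7, max(-5.75, 0) = 0, max(-18.12, 0) = 0
Node u (S = 39): V_u = e^(−0.01)·[0.4728·15.7000 + 0.5272·0.0000] = 7.3494
Node d (S = 22.5): V_d = e^(−0.01)·[0.4728·0.0000 + 0.5272·0.0000] = 0.0000
Node 0 (S = 30): V_0 = e^(−0.01)·[0.4728·7.3494 + 0.5272·0.0000] = 3.4404

$3.44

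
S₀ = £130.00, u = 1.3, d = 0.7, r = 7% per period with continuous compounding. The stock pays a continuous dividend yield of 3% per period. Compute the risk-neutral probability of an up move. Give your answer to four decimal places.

Per-period risk-free factor R = e^0.07 = 1.0725; dividend-adjusted growth = e^(0.07−0.03) = 1.0408.
Risk-neutral probability p = (1.0408 − 0.7)/(1.3 − 0.7) = 0.3408/0.6000 = 0.5680

p = 0.5680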